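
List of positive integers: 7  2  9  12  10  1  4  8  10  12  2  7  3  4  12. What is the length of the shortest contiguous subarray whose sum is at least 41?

add 7: running sum 7 < 41
add 2: running sum 9 < 41
add 9: running sum 18 < 41
add 12: running sum 30 < 41
add 10: running sum 40 < 41
add 1: shortest ending here [7, 2, 9, 12, 10, 1] sum 41, len 6
add 4: shortest ending here [7, 2, 9, 12, 10, 1, 4] sum 45, len 7
add 8: shortest ending here [9, 12, 10, 1, 4, 8] sum 44, len 6
add 10: shortest ending here [12, 10, 1, 4, 8, 10] sum 45, len 6
add 12: shortest ending here [10, 1, 4, 8, 10, 12] sum 45, len 6
add 2: shortest ending here [10, 1, 4, 8, 10, 12, 2] sum 47, len 7
add 7: shortest ending here [4, 8, 10, 12, 2, 7] sum 43, len 6
add 3: shortest ending here [8, 10, 12, 2, 7, 3] sum 42, len 6
add 4: shortest ending here [8, 10, 12, 2, 7, 3, 4] sum 46, len 7
add 12: shortest ending here [10, 12, 2, 7, 3, 4, 12] sum 50, len 7
Shortest qualifying length: 6.

6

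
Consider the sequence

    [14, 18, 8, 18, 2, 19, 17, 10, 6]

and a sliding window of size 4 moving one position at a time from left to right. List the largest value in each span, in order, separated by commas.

(14, 18, 8, 18) → max 18
(18, 8, 18, 2) → max 18
(8, 18, 2, 19) → max 19
(18, 2, 19, 17) → max 19
(2, 19, 17, 10) → max 19
(19, 17, 10, 6) → max 19

18, 18, 19, 19, 19, 19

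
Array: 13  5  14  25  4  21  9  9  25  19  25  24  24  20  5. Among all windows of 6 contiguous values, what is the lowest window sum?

78

13 5 14 25 4 21 → sum 82
5 14 25 4 21 9 → sum 78
14 25 4 21 9 9 → sum 82
25 4 21 9 9 25 → sum 93
4 21 9 9 25 19 → sum 87
21 9 9 25 19 25 → sum 108
9 9 25 19 25 24 → sum 111
9 25 19 25 24 24 → sum 126
25 19 25 24 24 20 → sum 137
19 25 24 24 20 5 → sum 117
Lowest of these is 78.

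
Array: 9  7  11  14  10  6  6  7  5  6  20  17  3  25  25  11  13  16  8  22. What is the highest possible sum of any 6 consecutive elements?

9 7 11 14 10 6 → sum 57
7 11 14 10 6 6 → sum 54
11 14 10 6 6 7 → sum 54
14 10 6 6 7 5 → sum 48
10 6 6 7 5 6 → sum 40
6 6 7 5 6 20 → sum 50
6 7 5 6 20 17 → sum 61
7 5 6 20 17 3 → sum 58
5 6 20 17 3 25 → sum 76
6 20 17 3 25 25 → sum 96
20 17 3 25 25 11 → sum 101
17 3 25 25 11 13 → sum 94
3 25 25 11 13 16 → sum 93
25 25 11 13 16 8 → sum 98
25 11 13 16 8 22 → sum 95
Highest of these is 101.

101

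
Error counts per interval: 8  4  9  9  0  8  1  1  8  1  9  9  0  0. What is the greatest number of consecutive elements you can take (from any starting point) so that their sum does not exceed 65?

→ 8: sum 8, len 1
→ 4: sum 12, len 2
→ 9: sum 21, len 3
→ 9: sum 30, len 4
→ 0: sum 30, len 5
→ 8: sum 38, len 6
→ 1: sum 39, len 7
→ 1: sum 40, len 8
→ 8: sum 48, len 9
→ 1: sum 49, len 10
→ 9: sum 58, len 11
→ 9 (dropped 8): sum 59, len 11
→ 0: sum 59, len 12
→ 0: sum 59, len 13
Longest length seen: 13.

13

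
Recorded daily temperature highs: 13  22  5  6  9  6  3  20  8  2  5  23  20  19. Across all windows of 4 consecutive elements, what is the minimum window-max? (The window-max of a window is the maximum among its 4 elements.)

9

13 22 5 6 → max 22
22 5 6 9 → max 22
5 6 9 6 → max 9
6 9 6 3 → max 9
9 6 3 20 → max 20
6 3 20 8 → max 20
3 20 8 2 → max 20
20 8 2 5 → max 20
8 2 5 23 → max 23
2 5 23 20 → max 23
5 23 20 19 → max 23
Minimum of these is 9.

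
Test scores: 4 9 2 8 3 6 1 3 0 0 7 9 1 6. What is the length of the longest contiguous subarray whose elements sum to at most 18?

[4] sum 4 len 1
[4, 9] sum 13 len 2
[4, 9, 2] sum 15 len 3
[2, 8] sum 10 len 2
[2, 8, 3] sum 13 len 3
[8, 3, 6] sum 17 len 3
[8, 3, 6, 1] sum 18 len 4
[3, 6, 1, 3] sum 13 len 4
[3, 6, 1, 3, 0] sum 13 len 5
[3, 6, 1, 3, 0, 0] sum 13 len 6
[6, 1, 3, 0, 0, 7] sum 17 len 6
[0, 0, 7, 9] sum 16 len 4
[0, 0, 7, 9, 1] sum 17 len 5
[9, 1, 6] sum 16 len 3
Longest length seen: 6.

6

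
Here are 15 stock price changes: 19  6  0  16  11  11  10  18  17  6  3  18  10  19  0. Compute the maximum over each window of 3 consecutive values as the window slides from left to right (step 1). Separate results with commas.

19, 16, 16, 16, 11, 18, 18, 18, 17, 18, 18, 19, 19

(19, 6, 0) → max 19
(6, 0, 16) → max 16
(0, 16, 11) → max 16
(16, 11, 11) → max 16
(11, 11, 10) → max 11
(11, 10, 18) → max 18
(10, 18, 17) → max 18
(18, 17, 6) → max 18
(17, 6, 3) → max 17
(6, 3, 18) → max 18
(3, 18, 10) → max 18
(18, 10, 19) → max 19
(10, 19, 0) → max 19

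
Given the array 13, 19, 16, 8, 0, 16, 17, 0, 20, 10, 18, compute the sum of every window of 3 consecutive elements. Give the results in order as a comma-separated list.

48, 43, 24, 24, 33, 33, 37, 30, 48

13 19 16 → sum 48
19 16 8 → sum 43
16 8 0 → sum 24
8 0 16 → sum 24
0 16 17 → sum 33
16 17 0 → sum 33
17 0 20 → sum 37
0 20 10 → sum 30
20 10 18 → sum 48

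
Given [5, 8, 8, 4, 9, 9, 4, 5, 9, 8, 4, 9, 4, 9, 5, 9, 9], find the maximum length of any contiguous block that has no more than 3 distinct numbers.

add 5: window [5] (1 distinct), len 1
add 8: window [5, 8] (2 distinct), len 2
add 8: window [5, 8, 8] (2 distinct), len 3
add 4: window [5, 8, 8, 4] (3 distinct), len 4
add 9: window [8, 8, 4, 9] (3 distinct), len 4
add 9: window [8, 8, 4, 9, 9] (3 distinct), len 5
add 4: window [8, 8, 4, 9, 9, 4] (3 distinct), len 6
add 5: window [4, 9, 9, 4, 5] (3 distinct), len 5
add 9: window [4, 9, 9, 4, 5, 9] (3 distinct), len 6
add 8: window [5, 9, 8] (3 distinct), len 3
add 4: window [9, 8, 4] (3 distinct), len 3
add 9: window [9, 8, 4, 9] (3 distinct), len 4
add 4: window [9, 8, 4, 9, 4] (3 distinct), len 5
add 9: window [9, 8, 4, 9, 4, 9] (3 distinct), len 6
add 5: window [4, 9, 4, 9, 5] (3 distinct), len 5
add 9: window [4, 9, 4, 9, 5, 9] (3 distinct), len 6
add 9: window [4, 9, 4, 9, 5, 9, 9] (3 distinct), len 7
Longest length with ≤3 distinct: 7.

7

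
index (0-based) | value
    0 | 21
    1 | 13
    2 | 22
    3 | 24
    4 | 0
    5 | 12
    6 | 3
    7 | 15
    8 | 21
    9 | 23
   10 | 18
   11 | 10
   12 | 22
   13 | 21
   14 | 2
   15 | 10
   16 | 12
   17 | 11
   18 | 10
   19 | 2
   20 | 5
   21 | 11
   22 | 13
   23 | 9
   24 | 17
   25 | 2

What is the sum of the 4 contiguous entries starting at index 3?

39

Elements at indices 3..6: 24, 0, 12, 3
sum(24, 0, 12, 3) = 39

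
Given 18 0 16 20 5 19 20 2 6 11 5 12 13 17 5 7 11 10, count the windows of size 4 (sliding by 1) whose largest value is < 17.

[18, 0, 16, 20] → max 20
[0, 16, 20, 5] → max 20
[16, 20, 5, 19] → max 20
[20, 5, 19, 20] → max 20
[5, 19, 20, 2] → max 20
[19, 20, 2, 6] → max 20
[20, 2, 6, 11] → max 20
[2, 6, 11, 5] → max 11  < 17 ✓
[6, 11, 5, 12] → max 12  < 17 ✓
[11, 5, 12, 13] → max 13  < 17 ✓
[5, 12, 13, 17] → max 17
[12, 13, 17, 5] → max 17
[13, 17, 5, 7] → max 17
[17, 5, 7, 11] → max 17
[5, 7, 11, 10] → max 11  < 17 ✓
4 windows satisfy the condition.

4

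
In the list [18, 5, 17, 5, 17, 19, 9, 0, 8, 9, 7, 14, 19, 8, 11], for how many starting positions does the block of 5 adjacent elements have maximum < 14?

1

[18, 5, 17, 5, 17] → max 18
[5, 17, 5, 17, 19] → max 19
[17, 5, 17, 19, 9] → max 19
[5, 17, 19, 9, 0] → max 19
[17, 19, 9, 0, 8] → max 19
[19, 9, 0, 8, 9] → max 19
[9, 0, 8, 9, 7] → max 9  < 14 ✓
[0, 8, 9, 7, 14] → max 14
[8, 9, 7, 14, 19] → max 19
[9, 7, 14, 19, 8] → max 19
[7, 14, 19, 8, 11] → max 19
1 window satisfy the condition.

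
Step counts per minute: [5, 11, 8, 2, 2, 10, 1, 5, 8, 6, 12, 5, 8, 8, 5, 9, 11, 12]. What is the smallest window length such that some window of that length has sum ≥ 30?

Extend right; whenever the sum reaches 30, record the length and shrink from the left:
add 5: running sum 5 < 30
add 11: running sum 16 < 30
add 8: running sum 24 < 30
add 2: running sum 26 < 30
add 2: running sum 28 < 30
end 5: [11, 8, 2, 2, 10] sum 33, len 5
end 6: [11, 8, 2, 2, 10, 1] sum 34, len 6
end 7: [11, 8, 2, 2, 10, 1, 5] sum 39, len 7
end 8: [8, 2, 2, 10, 1, 5, 8] sum 36, len 7
end 9: [10, 1, 5, 8, 6] sum 30, len 5
end 10: [5, 8, 6, 12] sum 31, len 4
end 11: [8, 6, 12, 5] sum 31, len 4
end 12: [6, 12, 5, 8] sum 31, len 4
end 13: [12, 5, 8, 8] sum 33, len 4
end 14: [12, 5, 8, 8, 5] sum 38, len 5
end 15: [8, 8, 5, 9] sum 30, len 4
end 16: [8, 5, 9, 11] sum 33, len 4
end 17: [9, 11, 12] sum 32, len 3
Shortest qualifying length: 3.

3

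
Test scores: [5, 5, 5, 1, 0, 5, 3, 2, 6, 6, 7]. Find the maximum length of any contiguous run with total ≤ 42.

→ 5: sum 5, len 1
→ 5: sum 10, len 2
→ 5: sum 15, len 3
→ 1: sum 16, len 4
→ 0: sum 16, len 5
→ 5: sum 21, len 6
→ 3: sum 24, len 7
→ 2: sum 26, len 8
→ 6: sum 32, len 9
→ 6: sum 38, len 10
→ 7 (dropped 5): sum 40, len 10
Longest length seen: 10.

10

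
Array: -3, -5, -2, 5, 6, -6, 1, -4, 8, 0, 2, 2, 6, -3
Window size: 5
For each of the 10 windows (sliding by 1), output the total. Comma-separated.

1, -2, 4, 2, 5, -1, 7, 8, 18, 7

[-3, -5, -2, 5, 6] → sum 1
[-5, -2, 5, 6, -6] → sum -2
[-2, 5, 6, -6, 1] → sum 4
[5, 6, -6, 1, -4] → sum 2
[6, -6, 1, -4, 8] → sum 5
[-6, 1, -4, 8, 0] → sum -1
[1, -4, 8, 0, 2] → sum 7
[-4, 8, 0, 2, 2] → sum 8
[8, 0, 2, 2, 6] → sum 18
[0, 2, 2, 6, -3] → sum 7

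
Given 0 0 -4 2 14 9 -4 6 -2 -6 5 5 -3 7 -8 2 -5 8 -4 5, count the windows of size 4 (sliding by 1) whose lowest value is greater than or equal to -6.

0 0 -4 2 → min -4  ≥ -6 ✓
0 -4 2 14 → min -4  ≥ -6 ✓
-4 2 14 9 → min -4  ≥ -6 ✓
2 14 9 -4 → min -4  ≥ -6 ✓
14 9 -4 6 → min -4  ≥ -6 ✓
9 -4 6 -2 → min -4  ≥ -6 ✓
-4 6 -2 -6 → min -6  ≥ -6 ✓
6 -2 -6 5 → min -6  ≥ -6 ✓
-2 -6 5 5 → min -6  ≥ -6 ✓
-6 5 5 -3 → min -6  ≥ -6 ✓
5 5 -3 7 → min -3  ≥ -6 ✓
5 -3 7 -8 → min -8
-3 7 -8 2 → min -8
7 -8 2 -5 → min -8
-8 2 -5 8 → min -8
2 -5 8 -4 → min -5  ≥ -6 ✓
-5 8 -4 5 → min -5  ≥ -6 ✓
13 windows satisfy the condition.

13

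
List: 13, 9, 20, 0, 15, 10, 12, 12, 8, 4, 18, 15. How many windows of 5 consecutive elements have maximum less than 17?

3

(13, 9, 20, 0, 15) → max 20
(9, 20, 0, 15, 10) → max 20
(20, 0, 15, 10, 12) → max 20
(0, 15, 10, 12, 12) → max 15  < 17 ✓
(15, 10, 12, 12, 8) → max 15  < 17 ✓
(10, 12, 12, 8, 4) → max 12  < 17 ✓
(12, 12, 8, 4, 18) → max 18
(12, 8, 4, 18, 15) → max 18
3 windows satisfy the condition.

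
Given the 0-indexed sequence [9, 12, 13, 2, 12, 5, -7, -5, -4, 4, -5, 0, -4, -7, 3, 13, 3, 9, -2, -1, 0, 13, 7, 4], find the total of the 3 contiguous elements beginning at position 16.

10

Elements at indices 16..18: 3, 9, -2
sum(3, 9, -2) = 10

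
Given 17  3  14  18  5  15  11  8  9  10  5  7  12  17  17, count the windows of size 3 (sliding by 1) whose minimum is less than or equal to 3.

(17, 3, 14) → min 3  ≤ 3 ✓
(3, 14, 18) → min 3  ≤ 3 ✓
(14, 18, 5) → min 5
(18, 5, 15) → min 5
(5, 15, 11) → min 5
(15, 11, 8) → min 8
(11, 8, 9) → min 8
(8, 9, 10) → min 8
(9, 10, 5) → min 5
(10, 5, 7) → min 5
(5, 7, 12) → min 5
(7, 12, 17) → min 7
(12, 17, 17) → min 12
2 windows satisfy the condition.

2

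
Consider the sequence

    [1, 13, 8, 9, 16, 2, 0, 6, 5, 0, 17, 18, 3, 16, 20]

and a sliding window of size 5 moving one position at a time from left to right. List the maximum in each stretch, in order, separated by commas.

16, 16, 16, 16, 16, 6, 17, 18, 18, 18, 20

1 13 8 9 16 → max 16
13 8 9 16 2 → max 16
8 9 16 2 0 → max 16
9 16 2 0 6 → max 16
16 2 0 6 5 → max 16
2 0 6 5 0 → max 6
0 6 5 0 17 → max 17
6 5 0 17 18 → max 18
5 0 17 18 3 → max 18
0 17 18 3 16 → max 18
17 18 3 16 20 → max 20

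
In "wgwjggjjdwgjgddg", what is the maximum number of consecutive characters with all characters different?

4

add w: [w] len 1
add g: [w, g] len 2
add w (repeat w, move left end past it): [g, w] len 2
add j: [g, w, j] len 3
add g (repeat g, move left end past it): [w, j, g] len 3
add g (repeat g, move left end past it): [g] len 1
add j: [g, j] len 2
add j (repeat j, move left end past it): [j] len 1
add d: [j, d] len 2
add w: [j, d, w] len 3
add g: [j, d, w, g] len 4
add j (repeat j, move left end past it): [d, w, g, j] len 4
add g (repeat g, move left end past it): [j, g] len 2
add d: [j, g, d] len 3
add d (repeat d, move left end past it): [d] len 1
add g: [d, g] len 2
Longest all-distinct length: 4.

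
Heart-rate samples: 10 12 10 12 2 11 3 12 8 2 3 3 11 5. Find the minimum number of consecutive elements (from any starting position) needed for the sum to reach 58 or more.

7

add 10: running sum 10 < 58
add 12: running sum 22 < 58
add 10: running sum 32 < 58
add 12: running sum 44 < 58
add 2: running sum 46 < 58
add 11: running sum 57 < 58
end 6: [10, 12, 10, 12, 2, 11, 3] sum 60, len 7
end 7: [12, 10, 12, 2, 11, 3, 12] sum 62, len 7
end 8: [10, 12, 2, 11, 3, 12, 8] sum 58, len 7
end 9: [10, 12, 2, 11, 3, 12, 8, 2] sum 60, len 8
end 10: [10, 12, 2, 11, 3, 12, 8, 2, 3] sum 63, len 9
end 11: [10, 12, 2, 11, 3, 12, 8, 2, 3, 3] sum 66, len 10
end 12: [12, 2, 11, 3, 12, 8, 2, 3, 3, 11] sum 67, len 10
end 13: [11, 3, 12, 8, 2, 3, 3, 11, 5] sum 58, len 9
Shortest qualifying length: 7.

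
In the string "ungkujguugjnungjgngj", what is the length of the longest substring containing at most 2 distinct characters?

add u: window [u] (1 distinct), len 1
add n: window [u, n] (2 distinct), len 2
add g: window [n, g] (2 distinct), len 2
add k: window [g, k] (2 distinct), len 2
add u: window [k, u] (2 distinct), len 2
add j: window [u, j] (2 distinct), len 2
add g: window [j, g] (2 distinct), len 2
add u: window [g, u] (2 distinct), len 2
add u: window [g, u, u] (2 distinct), len 3
add g: window [g, u, u, g] (2 distinct), len 4
add j: window [g, j] (2 distinct), len 2
add n: window [j, n] (2 distinct), len 2
add u: window [n, u] (2 distinct), len 2
add n: window [n, u, n] (2 distinct), len 3
add g: window [n, g] (2 distinct), len 2
add j: window [g, j] (2 distinct), len 2
add g: window [g, j, g] (2 distinct), len 3
add n: window [g, n] (2 distinct), len 2
add g: window [g, n, g] (2 distinct), len 3
add j: window [g, j] (2 distinct), len 2
Longest length with ≤2 distinct: 4.

4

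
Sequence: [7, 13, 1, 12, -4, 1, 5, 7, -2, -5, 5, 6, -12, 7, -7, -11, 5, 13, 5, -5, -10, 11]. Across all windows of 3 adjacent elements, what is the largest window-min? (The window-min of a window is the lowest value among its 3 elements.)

5

[7, 13, 1] → min 1
[13, 1, 12] → min 1
[1, 12, -4] → min -4
[12, -4, 1] → min -4
[-4, 1, 5] → min -4
[1, 5, 7] → min 1
[5, 7, -2] → min -2
[7, -2, -5] → min -5
[-2, -5, 5] → min -5
[-5, 5, 6] → min -5
[5, 6, -12] → min -12
[6, -12, 7] → min -12
[-12, 7, -7] → min -12
[7, -7, -11] → min -11
[-7, -11, 5] → min -11
[-11, 5, 13] → min -11
[5, 13, 5] → min 5
[13, 5, -5] → min -5
[5, -5, -10] → min -10
[-5, -10, 11] → min -10
Largest of these is 5.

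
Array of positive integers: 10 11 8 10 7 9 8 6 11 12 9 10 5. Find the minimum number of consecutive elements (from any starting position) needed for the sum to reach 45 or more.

5

add 10: running sum 10 < 45
add 11: running sum 21 < 45
add 8: running sum 29 < 45
add 10: running sum 39 < 45
add 7: shortest ending here [10, 11, 8, 10, 7] sum 46, len 5
add 9: shortest ending here [11, 8, 10, 7, 9] sum 45, len 5
add 8: shortest ending here [11, 8, 10, 7, 9, 8] sum 53, len 6
add 6: shortest ending here [8, 10, 7, 9, 8, 6] sum 48, len 6
add 11: shortest ending here [10, 7, 9, 8, 6, 11] sum 51, len 6
add 12: shortest ending here [9, 8, 6, 11, 12] sum 46, len 5
add 9: shortest ending here [8, 6, 11, 12, 9] sum 46, len 5
add 10: shortest ending here [6, 11, 12, 9, 10] sum 48, len 5
add 5: shortest ending here [11, 12, 9, 10, 5] sum 47, len 5
Shortest qualifying length: 5.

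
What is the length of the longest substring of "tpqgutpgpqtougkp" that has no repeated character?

add t: [t] len 1
add p: [t, p] len 2
add q: [t, p, q] len 3
add g: [t, p, q, g] len 4
add u: [t, p, q, g, u] len 5
add t (repeat t, move left end past it): [p, q, g, u, t] len 5
add p (repeat p, move left end past it): [q, g, u, t, p] len 5
add g (repeat g, move left end past it): [u, t, p, g] len 4
add p (repeat p, move left end past it): [g, p] len 2
add q: [g, p, q] len 3
add t: [g, p, q, t] len 4
add o: [g, p, q, t, o] len 5
add u: [g, p, q, t, o, u] len 6
add g (repeat g, move left end past it): [p, q, t, o, u, g] len 6
add k: [p, q, t, o, u, g, k] len 7
add p (repeat p, move left end past it): [q, t, o, u, g, k, p] len 7
Longest all-distinct length: 7.

7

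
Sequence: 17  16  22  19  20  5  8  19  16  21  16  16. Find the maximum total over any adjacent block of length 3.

61

Window sums for each of the 10 positions:
[17, 16, 22] → sum 55
[16, 22, 19] → sum 57
[22, 19, 20] → sum 61
[19, 20, 5] → sum 44
[20, 5, 8] → sum 33
[5, 8, 19] → sum 32
[8, 19, 16] → sum 43
[19, 16, 21] → sum 56
[16, 21, 16] → sum 53
[21, 16, 16] → sum 53
Maximum of these is 61.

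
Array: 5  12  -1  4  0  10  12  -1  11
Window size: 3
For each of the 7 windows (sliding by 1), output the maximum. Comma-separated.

(5, 12, -1) → max 12
(12, -1, 4) → max 12
(-1, 4, 0) → max 4
(4, 0, 10) → max 10
(0, 10, 12) → max 12
(10, 12, -1) → max 12
(12, -1, 11) → max 12

12, 12, 4, 10, 12, 12, 12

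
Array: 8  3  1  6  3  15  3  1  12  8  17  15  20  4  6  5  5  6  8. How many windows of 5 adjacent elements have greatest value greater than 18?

(8, 3, 1, 6, 3) → max 8
(3, 1, 6, 3, 15) → max 15
(1, 6, 3, 15, 3) → max 15
(6, 3, 15, 3, 1) → max 15
(3, 15, 3, 1, 12) → max 15
(15, 3, 1, 12, 8) → max 15
(3, 1, 12, 8, 17) → max 17
(1, 12, 8, 17, 15) → max 17
(12, 8, 17, 15, 20) → max 20  > 18 ✓
(8, 17, 15, 20, 4) → max 20  > 18 ✓
(17, 15, 20, 4, 6) → max 20  > 18 ✓
(15, 20, 4, 6, 5) → max 20  > 18 ✓
(20, 4, 6, 5, 5) → max 20  > 18 ✓
(4, 6, 5, 5, 6) → max 6
(6, 5, 5, 6, 8) → max 8
5 windows satisfy the condition.

5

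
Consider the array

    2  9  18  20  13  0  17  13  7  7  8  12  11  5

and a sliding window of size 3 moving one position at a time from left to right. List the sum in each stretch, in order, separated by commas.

29, 47, 51, 33, 30, 30, 37, 27, 22, 27, 31, 28

(2, 9, 18) → sum 29
(9, 18, 20) → sum 47
(18, 20, 13) → sum 51
(20, 13, 0) → sum 33
(13, 0, 17) → sum 30
(0, 17, 13) → sum 30
(17, 13, 7) → sum 37
(13, 7, 7) → sum 27
(7, 7, 8) → sum 22
(7, 8, 12) → sum 27
(8, 12, 11) → sum 31
(12, 11, 5) → sum 28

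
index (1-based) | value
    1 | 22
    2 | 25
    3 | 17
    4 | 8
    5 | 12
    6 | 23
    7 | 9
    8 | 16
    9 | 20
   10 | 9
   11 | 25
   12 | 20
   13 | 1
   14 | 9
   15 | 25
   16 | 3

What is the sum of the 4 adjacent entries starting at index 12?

Elements at indices 12..15: 20, 1, 9, 25
sum(20, 1, 9, 25) = 55

55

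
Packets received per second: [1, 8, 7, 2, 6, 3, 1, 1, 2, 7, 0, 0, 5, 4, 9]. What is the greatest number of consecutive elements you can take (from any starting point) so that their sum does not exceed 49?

add 1: [1] sum 1, len 1
add 8: [1, 8] sum 9, len 2
add 7: [1, 8, 7] sum 16, len 3
add 2: [1, 8, 7, 2] sum 18, len 4
add 6: [1, 8, 7, 2, 6] sum 24, len 5
add 3: [1, 8, 7, 2, 6, 3] sum 27, len 6
add 1: [1, 8, 7, 2, 6, 3, 1] sum 28, len 7
add 1: [1, 8, 7, 2, 6, 3, 1, 1] sum 29, len 8
add 2: [1, 8, 7, 2, 6, 3, 1, 1, 2] sum 31, len 9
add 7: [1, 8, 7, 2, 6, 3, 1, 1, 2, 7] sum 38, len 10
add 0: [1, 8, 7, 2, 6, 3, 1, 1, 2, 7, 0] sum 38, len 11
add 0: [1, 8, 7, 2, 6, 3, 1, 1, 2, 7, 0, 0] sum 38, len 12
add 5: [1, 8, 7, 2, 6, 3, 1, 1, 2, 7, 0, 0, 5] sum 43, len 13
add 4: [1, 8, 7, 2, 6, 3, 1, 1, 2, 7, 0, 0, 5, 4] sum 47, len 14
add 9: [7, 2, 6, 3, 1, 1, 2, 7, 0, 0, 5, 4, 9] sum 47, len 13
Longest length seen: 14.

14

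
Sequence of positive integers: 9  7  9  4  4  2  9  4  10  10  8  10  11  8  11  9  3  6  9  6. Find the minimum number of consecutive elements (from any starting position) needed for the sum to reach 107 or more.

13

add 9: running sum 9 < 107
add 7: running sum 16 < 107
add 9: running sum 25 < 107
add 4: running sum 29 < 107
add 4: running sum 33 < 107
add 2: running sum 35 < 107
add 9: running sum 44 < 107
add 4: running sum 48 < 107
add 10: running sum 58 < 107
add 10: running sum 68 < 107
add 8: running sum 76 < 107
add 10: running sum 86 < 107
add 11: running sum 97 < 107
add 8: running sum 105 < 107
add 11: shortest ending here [7, 9, 4, 4, 2, 9, 4, 10, 10, 8, 10, 11, 8, 11] sum 107, len 14
add 9: shortest ending here [9, 4, 4, 2, 9, 4, 10, 10, 8, 10, 11, 8, 11, 9] sum 109, len 14
add 3: shortest ending here [9, 4, 4, 2, 9, 4, 10, 10, 8, 10, 11, 8, 11, 9, 3] sum 112, len 15
add 6: shortest ending here [4, 4, 2, 9, 4, 10, 10, 8, 10, 11, 8, 11, 9, 3, 6] sum 109, len 15
add 9: shortest ending here [9, 4, 10, 10, 8, 10, 11, 8, 11, 9, 3, 6, 9] sum 108, len 13
add 6: shortest ending here [9, 4, 10, 10, 8, 10, 11, 8, 11, 9, 3, 6, 9, 6] sum 114, len 14
Shortest qualifying length: 13.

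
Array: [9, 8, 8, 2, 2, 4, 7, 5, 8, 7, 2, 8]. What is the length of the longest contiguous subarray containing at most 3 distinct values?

add 9: window [9] (1 distinct), len 1
add 8: window [9, 8] (2 distinct), len 2
add 8: window [9, 8, 8] (2 distinct), len 3
add 2: window [9, 8, 8, 2] (3 distinct), len 4
add 2: window [9, 8, 8, 2, 2] (3 distinct), len 5
add 4: window [8, 8, 2, 2, 4] (3 distinct), len 5
add 7: window [2, 2, 4, 7] (3 distinct), len 4
add 5: window [4, 7, 5] (3 distinct), len 3
add 8: window [7, 5, 8] (3 distinct), len 3
add 7: window [7, 5, 8, 7] (3 distinct), len 4
add 2: window [8, 7, 2] (3 distinct), len 3
add 8: window [8, 7, 2, 8] (3 distinct), len 4
Longest length with ≤3 distinct: 5.

5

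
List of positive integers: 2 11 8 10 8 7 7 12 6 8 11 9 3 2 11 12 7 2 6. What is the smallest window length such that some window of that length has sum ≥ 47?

add 2: running sum 2 < 47
add 11: running sum 13 < 47
add 8: running sum 21 < 47
add 10: running sum 31 < 47
add 8: running sum 39 < 47
add 7: running sum 46 < 47
add 7: shortest ending here [11, 8, 10, 8, 7, 7] sum 51, len 6
add 12: shortest ending here [8, 10, 8, 7, 7, 12] sum 52, len 6
add 6: shortest ending here [10, 8, 7, 7, 12, 6] sum 50, len 6
add 8: shortest ending here [8, 7, 7, 12, 6, 8] sum 48, len 6
add 11: shortest ending here [7, 7, 12, 6, 8, 11] sum 51, len 6
add 9: shortest ending here [7, 12, 6, 8, 11, 9] sum 53, len 6
add 3: shortest ending here [12, 6, 8, 11, 9, 3] sum 49, len 6
add 2: shortest ending here [12, 6, 8, 11, 9, 3, 2] sum 51, len 7
add 11: shortest ending here [6, 8, 11, 9, 3, 2, 11] sum 50, len 7
add 12: shortest ending here [11, 9, 3, 2, 11, 12] sum 48, len 6
add 7: shortest ending here [11, 9, 3, 2, 11, 12, 7] sum 55, len 7
add 2: shortest ending here [11, 9, 3, 2, 11, 12, 7, 2] sum 57, len 8
add 6: shortest ending here [9, 3, 2, 11, 12, 7, 2, 6] sum 52, len 8
Shortest qualifying length: 6.

6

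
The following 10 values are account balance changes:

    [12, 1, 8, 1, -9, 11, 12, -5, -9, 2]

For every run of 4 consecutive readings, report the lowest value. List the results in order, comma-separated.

(12, 1, 8, 1) → min 1
(1, 8, 1, -9) → min -9
(8, 1, -9, 11) → min -9
(1, -9, 11, 12) → min -9
(-9, 11, 12, -5) → min -9
(11, 12, -5, -9) → min -9
(12, -5, -9, 2) → min -9

1, -9, -9, -9, -9, -9, -9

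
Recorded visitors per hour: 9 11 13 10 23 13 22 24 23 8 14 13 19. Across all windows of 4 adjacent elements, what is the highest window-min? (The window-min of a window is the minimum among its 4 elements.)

13

Window mins for each of the 10 positions:
[9, 11, 13, 10] → min 9
[11, 13, 10, 23] → min 10
[13, 10, 23, 13] → min 10
[10, 23, 13, 22] → min 10
[23, 13, 22, 24] → min 13
[13, 22, 24, 23] → min 13
[22, 24, 23, 8] → min 8
[24, 23, 8, 14] → min 8
[23, 8, 14, 13] → min 8
[8, 14, 13, 19] → min 8
Highest of these is 13.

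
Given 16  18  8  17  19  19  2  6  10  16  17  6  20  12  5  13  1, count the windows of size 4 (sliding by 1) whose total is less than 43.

(16, 18, 8, 17) → sum 59
(18, 8, 17, 19) → sum 62
(8, 17, 19, 19) → sum 63
(17, 19, 19, 2) → sum 57
(19, 19, 2, 6) → sum 46
(19, 2, 6, 10) → sum 37  < 43 ✓
(2, 6, 10, 16) → sum 34  < 43 ✓
(6, 10, 16, 17) → sum 49
(10, 16, 17, 6) → sum 49
(16, 17, 6, 20) → sum 59
(17, 6, 20, 12) → sum 55
(6, 20, 12, 5) → sum 43
(20, 12, 5, 13) → sum 50
(12, 5, 13, 1) → sum 31  < 43 ✓
3 windows satisfy the condition.

3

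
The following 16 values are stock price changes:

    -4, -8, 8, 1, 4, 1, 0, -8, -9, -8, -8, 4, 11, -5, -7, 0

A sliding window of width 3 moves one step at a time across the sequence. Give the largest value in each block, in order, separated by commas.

8, 8, 8, 4, 4, 1, 0, -8, -8, 4, 11, 11, 11, 0

Sliding a size-3 window across the 16 values:
(-4, -8, 8) → max 8
(-8, 8, 1) → max 8
(8, 1, 4) → max 8
(1, 4, 1) → max 4
(4, 1, 0) → max 4
(1, 0, -8) → max 1
(0, -8, -9) → max 0
(-8, -9, -8) → max -8
(-9, -8, -8) → max -8
(-8, -8, 4) → max 4
(-8, 4, 11) → max 11
(4, 11, -5) → max 11
(11, -5, -7) → max 11
(-5, -7, 0) → max 0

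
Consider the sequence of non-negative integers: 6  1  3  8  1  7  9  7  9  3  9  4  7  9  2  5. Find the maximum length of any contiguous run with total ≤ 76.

Extend to the right; shrink from the left whenever the sum exceeds 76:
[6] sum 6 len 1
[6, 1] sum 7 len 2
[6, 1, 3] sum 10 len 3
[6, 1, 3, 8] sum 18 len 4
[6, 1, 3, 8, 1] sum 19 len 5
[6, 1, 3, 8, 1, 7] sum 26 len 6
[6, 1, 3, 8, 1, 7, 9] sum 35 len 7
[6, 1, 3, 8, 1, 7, 9, 7] sum 42 len 8
[6, 1, 3, 8, 1, 7, 9, 7, 9] sum 51 len 9
[6, 1, 3, 8, 1, 7, 9, 7, 9, 3] sum 54 len 10
[6, 1, 3, 8, 1, 7, 9, 7, 9, 3, 9] sum 63 len 11
[6, 1, 3, 8, 1, 7, 9, 7, 9, 3, 9, 4] sum 67 len 12
[6, 1, 3, 8, 1, 7, 9, 7, 9, 3, 9, 4, 7] sum 74 len 13
[3, 8, 1, 7, 9, 7, 9, 3, 9, 4, 7, 9] sum 76 len 12
[8, 1, 7, 9, 7, 9, 3, 9, 4, 7, 9, 2] sum 75 len 12
[1, 7, 9, 7, 9, 3, 9, 4, 7, 9, 2, 5] sum 72 len 12
Longest length seen: 13.

13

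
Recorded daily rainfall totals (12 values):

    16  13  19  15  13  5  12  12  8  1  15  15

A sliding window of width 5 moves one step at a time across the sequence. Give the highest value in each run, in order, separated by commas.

19, 19, 19, 15, 13, 12, 15, 15

(16, 13, 19, 15, 13) → max 19
(13, 19, 15, 13, 5) → max 19
(19, 15, 13, 5, 12) → max 19
(15, 13, 5, 12, 12) → max 15
(13, 5, 12, 12, 8) → max 13
(5, 12, 12, 8, 1) → max 12
(12, 12, 8, 1, 15) → max 15
(12, 8, 1, 15, 15) → max 15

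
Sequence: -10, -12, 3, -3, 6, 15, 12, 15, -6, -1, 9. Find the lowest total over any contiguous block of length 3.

Window sums for each of the 9 positions:
-10 -12 3 → sum -19
-12 3 -3 → sum -12
3 -3 6 → sum 6
-3 6 15 → sum 18
6 15 12 → sum 33
15 12 15 → sum 42
12 15 -6 → sum 21
15 -6 -1 → sum 8
-6 -1 9 → sum 2
Lowest of these is -19.

-19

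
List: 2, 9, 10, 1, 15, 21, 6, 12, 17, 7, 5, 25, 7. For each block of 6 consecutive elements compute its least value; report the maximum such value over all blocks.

6

Each size-6 window and its min:
(2, 9, 10, 1, 15, 21) → min 1
(9, 10, 1, 15, 21, 6) → min 1
(10, 1, 15, 21, 6, 12) → min 1
(1, 15, 21, 6, 12, 17) → min 1
(15, 21, 6, 12, 17, 7) → min 6
(21, 6, 12, 17, 7, 5) → min 5
(6, 12, 17, 7, 5, 25) → min 5
(12, 17, 7, 5, 25, 7) → min 5
Maximum of these is 6.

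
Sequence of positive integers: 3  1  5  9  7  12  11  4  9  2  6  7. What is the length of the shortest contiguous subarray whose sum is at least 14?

add 3: running sum 3 < 14
add 1: running sum 4 < 14
add 5: running sum 9 < 14
end 3: [5, 9] sum 14, len 2
end 4: [9, 7] sum 16, len 2
end 5: [7, 12] sum 19, len 2
end 6: [12, 11] sum 23, len 2
end 7: [11, 4] sum 15, len 2
end 8: [11, 4, 9] sum 24, len 3
end 9: [4, 9, 2] sum 15, len 3
end 10: [9, 2, 6] sum 17, len 3
end 11: [2, 6, 7] sum 15, len 3
Shortest qualifying length: 2.

2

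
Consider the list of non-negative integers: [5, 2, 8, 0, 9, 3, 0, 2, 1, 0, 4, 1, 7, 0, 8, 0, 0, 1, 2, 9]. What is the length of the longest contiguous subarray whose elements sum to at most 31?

14

add 5: [5] sum 5, len 1
add 2: [5, 2] sum 7, len 2
add 8: [5, 2, 8] sum 15, len 3
add 0: [5, 2, 8, 0] sum 15, len 4
add 9: [5, 2, 8, 0, 9] sum 24, len 5
add 3: [5, 2, 8, 0, 9, 3] sum 27, len 6
add 0: [5, 2, 8, 0, 9, 3, 0] sum 27, len 7
add 2: [5, 2, 8, 0, 9, 3, 0, 2] sum 29, len 8
add 1: [5, 2, 8, 0, 9, 3, 0, 2, 1] sum 30, len 9
add 0: [5, 2, 8, 0, 9, 3, 0, 2, 1, 0] sum 30, len 10
add 4: [2, 8, 0, 9, 3, 0, 2, 1, 0, 4] sum 29, len 10
add 1: [2, 8, 0, 9, 3, 0, 2, 1, 0, 4, 1] sum 30, len 11
add 7: [0, 9, 3, 0, 2, 1, 0, 4, 1, 7] sum 27, len 10
add 0: [0, 9, 3, 0, 2, 1, 0, 4, 1, 7, 0] sum 27, len 11
add 8: [3, 0, 2, 1, 0, 4, 1, 7, 0, 8] sum 26, len 10
add 0: [3, 0, 2, 1, 0, 4, 1, 7, 0, 8, 0] sum 26, len 11
add 0: [3, 0, 2, 1, 0, 4, 1, 7, 0, 8, 0, 0] sum 26, len 12
add 1: [3, 0, 2, 1, 0, 4, 1, 7, 0, 8, 0, 0, 1] sum 27, len 13
add 2: [3, 0, 2, 1, 0, 4, 1, 7, 0, 8, 0, 0, 1, 2] sum 29, len 14
add 9: [1, 7, 0, 8, 0, 0, 1, 2, 9] sum 28, len 9
Longest length seen: 14.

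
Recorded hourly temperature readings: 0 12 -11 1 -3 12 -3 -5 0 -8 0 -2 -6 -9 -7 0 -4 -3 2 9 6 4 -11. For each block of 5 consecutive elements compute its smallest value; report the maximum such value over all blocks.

-3

0 12 -11 1 -3 → min -11
12 -11 1 -3 12 → min -11
-11 1 -3 12 -3 → min -11
1 -3 12 -3 -5 → min -5
-3 12 -3 -5 0 → min -5
12 -3 -5 0 -8 → min -8
-3 -5 0 -8 0 → min -8
-5 0 -8 0 -2 → min -8
0 -8 0 -2 -6 → min -8
-8 0 -2 -6 -9 → min -9
0 -2 -6 -9 -7 → min -9
-2 -6 -9 -7 0 → min -9
-6 -9 -7 0 -4 → min -9
-9 -7 0 -4 -3 → min -9
-7 0 -4 -3 2 → min -7
0 -4 -3 2 9 → min -4
-4 -3 2 9 6 → min -4
-3 2 9 6 4 → min -3
2 9 6 4 -11 → min -11
Maximum of these is -3.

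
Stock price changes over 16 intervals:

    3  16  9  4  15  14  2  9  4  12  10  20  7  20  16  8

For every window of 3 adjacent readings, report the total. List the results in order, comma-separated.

28, 29, 28, 33, 31, 25, 15, 25, 26, 42, 37, 47, 43, 44

3 16 9 → sum 28
16 9 4 → sum 29
9 4 15 → sum 28
4 15 14 → sum 33
15 14 2 → sum 31
14 2 9 → sum 25
2 9 4 → sum 15
9 4 12 → sum 25
4 12 10 → sum 26
12 10 20 → sum 42
10 20 7 → sum 37
20 7 20 → sum 47
7 20 16 → sum 43
20 16 8 → sum 44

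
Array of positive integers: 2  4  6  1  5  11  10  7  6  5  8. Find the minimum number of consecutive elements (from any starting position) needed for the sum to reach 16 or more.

add 2: running sum 2 < 16
add 4: running sum 6 < 16
add 6: running sum 12 < 16
add 1: running sum 13 < 16
add 5: shortest ending here [4, 6, 1, 5] sum 16, len 4
add 11: shortest ending here [5, 11] sum 16, len 2
add 10: shortest ending here [11, 10] sum 21, len 2
add 7: shortest ending here [10, 7] sum 17, len 2
add 6: shortest ending here [10, 7, 6] sum 23, len 3
add 5: shortest ending here [7, 6, 5] sum 18, len 3
add 8: shortest ending here [6, 5, 8] sum 19, len 3
Shortest qualifying length: 2.

2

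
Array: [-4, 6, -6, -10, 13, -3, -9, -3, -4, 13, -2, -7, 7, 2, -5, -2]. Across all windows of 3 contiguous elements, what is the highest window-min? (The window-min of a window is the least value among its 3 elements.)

[-4, 6, -6] → min -6
[6, -6, -10] → min -10
[-6, -10, 13] → min -10
[-10, 13, -3] → min -10
[13, -3, -9] → min -9
[-3, -9, -3] → min -9
[-9, -3, -4] → min -9
[-3, -4, 13] → min -4
[-4, 13, -2] → min -4
[13, -2, -7] → min -7
[-2, -7, 7] → min -7
[-7, 7, 2] → min -7
[7, 2, -5] → min -5
[2, -5, -2] → min -5
Highest of these is -4.

-4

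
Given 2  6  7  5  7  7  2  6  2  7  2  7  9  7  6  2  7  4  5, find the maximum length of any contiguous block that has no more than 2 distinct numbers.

4

add 2: window [2] (1 distinct), len 1
add 6: window [2, 6] (2 distinct), len 2
add 7: window [6, 7] (2 distinct), len 2
add 5: window [7, 5] (2 distinct), len 2
add 7: window [7, 5, 7] (2 distinct), len 3
add 7: window [7, 5, 7, 7] (2 distinct), len 4
add 2: window [7, 7, 2] (2 distinct), len 3
add 6: window [2, 6] (2 distinct), len 2
add 2: window [2, 6, 2] (2 distinct), len 3
add 7: window [2, 7] (2 distinct), len 2
add 2: window [2, 7, 2] (2 distinct), len 3
add 7: window [2, 7, 2, 7] (2 distinct), len 4
add 9: window [7, 9] (2 distinct), len 2
add 7: window [7, 9, 7] (2 distinct), len 3
add 6: window [7, 6] (2 distinct), len 2
add 2: window [6, 2] (2 distinct), len 2
add 7: window [2, 7] (2 distinct), len 2
add 4: window [7, 4] (2 distinct), len 2
add 5: window [4, 5] (2 distinct), len 2
Longest length with ≤2 distinct: 4.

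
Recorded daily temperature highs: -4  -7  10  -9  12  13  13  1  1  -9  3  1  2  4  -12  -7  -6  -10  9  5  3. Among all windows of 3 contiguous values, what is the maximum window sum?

[-4, -7, 10] → sum -1
[-7, 10, -9] → sum -6
[10, -9, 12] → sum 13
[-9, 12, 13] → sum 16
[12, 13, 13] → sum 38
[13, 13, 1] → sum 27
[13, 1, 1] → sum 15
[1, 1, -9] → sum -7
[1, -9, 3] → sum -5
[-9, 3, 1] → sum -5
[3, 1, 2] → sum 6
[1, 2, 4] → sum 7
[2, 4, -12] → sum -6
[4, -12, -7] → sum -15
[-12, -7, -6] → sum -25
[-7, -6, -10] → sum -23
[-6, -10, 9] → sum -7
[-10, 9, 5] → sum 4
[9, 5, 3] → sum 17
Maximum of these is 38.

38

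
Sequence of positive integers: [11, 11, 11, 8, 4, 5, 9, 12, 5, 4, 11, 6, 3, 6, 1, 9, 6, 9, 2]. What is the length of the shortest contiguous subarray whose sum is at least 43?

add 11: running sum 11 < 43
add 11: running sum 22 < 43
add 11: running sum 33 < 43
add 8: running sum 41 < 43
add 4: shortest ending here [11, 11, 11, 8, 4] sum 45, len 5
add 5: shortest ending here [11, 11, 11, 8, 4, 5] sum 50, len 6
add 9: shortest ending here [11, 11, 8, 4, 5, 9] sum 48, len 6
add 12: shortest ending here [11, 8, 4, 5, 9, 12] sum 49, len 6
add 5: shortest ending here [8, 4, 5, 9, 12, 5] sum 43, len 6
add 4: shortest ending here [8, 4, 5, 9, 12, 5, 4] sum 47, len 7
add 11: shortest ending here [5, 9, 12, 5, 4, 11] sum 46, len 6
add 6: shortest ending here [9, 12, 5, 4, 11, 6] sum 47, len 6
add 3: shortest ending here [9, 12, 5, 4, 11, 6, 3] sum 50, len 7
add 6: shortest ending here [12, 5, 4, 11, 6, 3, 6] sum 47, len 7
add 1: shortest ending here [12, 5, 4, 11, 6, 3, 6, 1] sum 48, len 8
add 9: shortest ending here [5, 4, 11, 6, 3, 6, 1, 9] sum 45, len 8
add 6: shortest ending here [4, 11, 6, 3, 6, 1, 9, 6] sum 46, len 8
add 9: shortest ending here [11, 6, 3, 6, 1, 9, 6, 9] sum 51, len 8
add 2: shortest ending here [11, 6, 3, 6, 1, 9, 6, 9, 2] sum 53, len 9
Shortest qualifying length: 5.

5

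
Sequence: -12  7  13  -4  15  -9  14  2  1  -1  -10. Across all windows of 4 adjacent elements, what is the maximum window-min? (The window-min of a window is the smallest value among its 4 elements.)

-1

(-12, 7, 13, -4) → min -12
(7, 13, -4, 15) → min -4
(13, -4, 15, -9) → min -9
(-4, 15, -9, 14) → min -9
(15, -9, 14, 2) → min -9
(-9, 14, 2, 1) → min -9
(14, 2, 1, -1) → min -1
(2, 1, -1, -10) → min -10
Maximum of these is -1.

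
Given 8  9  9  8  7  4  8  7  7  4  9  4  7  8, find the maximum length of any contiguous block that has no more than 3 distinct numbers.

7

add 8: window [8] (1 distinct), len 1
add 9: window [8, 9] (2 distinct), len 2
add 9: window [8, 9, 9] (2 distinct), len 3
add 8: window [8, 9, 9, 8] (2 distinct), len 4
add 7: window [8, 9, 9, 8, 7] (3 distinct), len 5
add 4: window [8, 7, 4] (3 distinct), len 3
add 8: window [8, 7, 4, 8] (3 distinct), len 4
add 7: window [8, 7, 4, 8, 7] (3 distinct), len 5
add 7: window [8, 7, 4, 8, 7, 7] (3 distinct), len 6
add 4: window [8, 7, 4, 8, 7, 7, 4] (3 distinct), len 7
add 9: window [7, 7, 4, 9] (3 distinct), len 4
add 4: window [7, 7, 4, 9, 4] (3 distinct), len 5
add 7: window [7, 7, 4, 9, 4, 7] (3 distinct), len 6
add 8: window [4, 7, 8] (3 distinct), len 3
Longest length with ≤3 distinct: 7.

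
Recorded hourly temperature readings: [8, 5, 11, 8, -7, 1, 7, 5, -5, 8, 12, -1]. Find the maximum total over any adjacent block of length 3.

8 5 11 → sum 24
5 11 8 → sum 24
11 8 -7 → sum 12
8 -7 1 → sum 2
-7 1 7 → sum 1
1 7 5 → sum 13
7 5 -5 → sum 7
5 -5 8 → sum 8
-5 8 12 → sum 15
8 12 -1 → sum 19
Maximum of these is 24.

24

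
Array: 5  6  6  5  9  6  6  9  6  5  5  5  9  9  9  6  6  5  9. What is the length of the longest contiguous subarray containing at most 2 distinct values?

[5] 1 distinct, len 1
[5, 6] 2 distinct, len 2
[5, 6, 6] 2 distinct, len 3
[5, 6, 6, 5] 2 distinct, len 4
[5, 9] 2 distinct, len 2
[9, 6] 2 distinct, len 2
[9, 6, 6] 2 distinct, len 3
[9, 6, 6, 9] 2 distinct, len 4
[9, 6, 6, 9, 6] 2 distinct, len 5
[6, 5] 2 distinct, len 2
[6, 5, 5] 2 distinct, len 3
[6, 5, 5, 5] 2 distinct, len 4
[5, 5, 5, 9] 2 distinct, len 4
[5, 5, 5, 9, 9] 2 distinct, len 5
[5, 5, 5, 9, 9, 9] 2 distinct, len 6
[9, 9, 9, 6] 2 distinct, len 4
[9, 9, 9, 6, 6] 2 distinct, len 5
[6, 6, 5] 2 distinct, len 3
[5, 9] 2 distinct, len 2
Longest length with ≤2 distinct: 6.

6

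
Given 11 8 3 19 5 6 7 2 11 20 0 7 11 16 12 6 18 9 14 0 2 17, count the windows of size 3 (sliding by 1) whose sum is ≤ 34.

[11, 8, 3] → sum 22  ≤ 34 ✓
[8, 3, 19] → sum 30  ≤ 34 ✓
[3, 19, 5] → sum 27  ≤ 34 ✓
[19, 5, 6] → sum 30  ≤ 34 ✓
[5, 6, 7] → sum 18  ≤ 34 ✓
[6, 7, 2] → sum 15  ≤ 34 ✓
[7, 2, 11] → sum 20  ≤ 34 ✓
[2, 11, 20] → sum 33  ≤ 34 ✓
[11, 20, 0] → sum 31  ≤ 34 ✓
[20, 0, 7] → sum 27  ≤ 34 ✓
[0, 7, 11] → sum 18  ≤ 34 ✓
[7, 11, 16] → sum 34  ≤ 34 ✓
[11, 16, 12] → sum 39
[16, 12, 6] → sum 34  ≤ 34 ✓
[12, 6, 18] → sum 36
[6, 18, 9] → sum 33  ≤ 34 ✓
[18, 9, 14] → sum 41
[9, 14, 0] → sum 23  ≤ 34 ✓
[14, 0, 2] → sum 16  ≤ 34 ✓
[0, 2, 17] → sum 19  ≤ 34 ✓
17 windows satisfy the condition.

17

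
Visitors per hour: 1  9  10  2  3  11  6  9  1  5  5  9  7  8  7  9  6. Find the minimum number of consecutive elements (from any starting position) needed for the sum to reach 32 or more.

5

Extend right; whenever the sum reaches 32, record the length and shrink from the left:
add 1: running sum 1 < 32
add 9: running sum 10 < 32
add 10: running sum 20 < 32
add 2: running sum 22 < 32
add 3: running sum 25 < 32
add 11: shortest ending here [9, 10, 2, 3, 11] sum 35, len 5
add 6: shortest ending here [10, 2, 3, 11, 6] sum 32, len 5
add 9: shortest ending here [10, 2, 3, 11, 6, 9] sum 41, len 6
add 1: shortest ending here [2, 3, 11, 6, 9, 1] sum 32, len 6
add 5: shortest ending here [11, 6, 9, 1, 5] sum 32, len 5
add 5: shortest ending here [11, 6, 9, 1, 5, 5] sum 37, len 6
add 9: shortest ending here [6, 9, 1, 5, 5, 9] sum 35, len 6
add 7: shortest ending here [9, 1, 5, 5, 9, 7] sum 36, len 6
add 8: shortest ending here [5, 5, 9, 7, 8] sum 34, len 5
add 7: shortest ending here [5, 9, 7, 8, 7] sum 36, len 5
add 9: shortest ending here [9, 7, 8, 7, 9] sum 40, len 5
add 6: shortest ending here [7, 8, 7, 9, 6] sum 37, len 5
Shortest qualifying length: 5.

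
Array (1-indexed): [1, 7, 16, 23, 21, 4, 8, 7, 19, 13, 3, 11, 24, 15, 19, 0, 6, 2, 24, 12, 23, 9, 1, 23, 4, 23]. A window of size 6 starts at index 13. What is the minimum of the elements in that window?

Elements at indices 13..18: 24, 15, 19, 0, 6, 2
min(24, 15, 19, 0, 6, 2) = 0

0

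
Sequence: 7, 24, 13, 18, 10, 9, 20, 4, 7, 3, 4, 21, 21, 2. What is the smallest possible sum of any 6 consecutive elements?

7 24 13 18 10 9 → sum 81
24 13 18 10 9 20 → sum 94
13 18 10 9 20 4 → sum 74
18 10 9 20 4 7 → sum 68
10 9 20 4 7 3 → sum 53
9 20 4 7 3 4 → sum 47
20 4 7 3 4 21 → sum 59
4 7 3 4 21 21 → sum 60
7 3 4 21 21 2 → sum 58
Smallest of these is 47.

47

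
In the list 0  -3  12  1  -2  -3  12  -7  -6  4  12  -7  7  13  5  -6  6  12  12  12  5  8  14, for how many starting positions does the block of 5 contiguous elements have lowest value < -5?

13

[0, -3, 12, 1, -2] → min -3
[-3, 12, 1, -2, -3] → min -3
[12, 1, -2, -3, 12] → min -3
[1, -2, -3, 12, -7] → min -7  < -5 ✓
[-2, -3, 12, -7, -6] → min -7  < -5 ✓
[-3, 12, -7, -6, 4] → min -7  < -5 ✓
[12, -7, -6, 4, 12] → min -7  < -5 ✓
[-7, -6, 4, 12, -7] → min -7  < -5 ✓
[-6, 4, 12, -7, 7] → min -7  < -5 ✓
[4, 12, -7, 7, 13] → min -7  < -5 ✓
[12, -7, 7, 13, 5] → min -7  < -5 ✓
[-7, 7, 13, 5, -6] → min -7  < -5 ✓
[7, 13, 5, -6, 6] → min -6  < -5 ✓
[13, 5, -6, 6, 12] → min -6  < -5 ✓
[5, -6, 6, 12, 12] → min -6  < -5 ✓
[-6, 6, 12, 12, 12] → min -6  < -5 ✓
[6, 12, 12, 12, 5] → min 5
[12, 12, 12, 5, 8] → min 5
[12, 12, 5, 8, 14] → min 5
13 windows satisfy the condition.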